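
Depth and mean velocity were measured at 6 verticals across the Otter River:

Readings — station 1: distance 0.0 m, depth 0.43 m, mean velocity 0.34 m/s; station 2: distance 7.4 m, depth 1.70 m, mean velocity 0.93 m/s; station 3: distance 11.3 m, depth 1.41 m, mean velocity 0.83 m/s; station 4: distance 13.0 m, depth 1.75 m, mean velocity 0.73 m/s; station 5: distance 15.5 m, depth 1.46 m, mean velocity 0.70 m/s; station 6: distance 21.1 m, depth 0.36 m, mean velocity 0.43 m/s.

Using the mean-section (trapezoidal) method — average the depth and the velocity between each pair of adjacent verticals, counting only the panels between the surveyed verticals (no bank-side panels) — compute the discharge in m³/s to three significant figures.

Panel 1-2: Δb = 7.4 m, d̄ = (0.43+1.70)/2 = 1.065, v̄ = (0.34+0.93)/2 = 0.635 → q = 7.4×1.065×0.635 = 5.004 m³/s
Panel 2-3: Δb = 3.9 m, d̄ = (1.70+1.41)/2 = 1.555, v̄ = (0.93+0.83)/2 = 0.88 → q = 3.9×1.555×0.88 = 5.337 m³/s
Panel 3-4: Δb = 1.7 m, d̄ = (1.41+1.75)/2 = 1.58, v̄ = (0.83+0.73)/2 = 0.78 → q = 1.7×1.58×0.78 = 2.095 m³/s
Panel 4-5: Δb = 2.5 m, d̄ = (1.75+1.46)/2 = 1.605, v̄ = (0.73+0.70)/2 = 0.715 → q = 2.5×1.605×0.715 = 2.869 m³/s
Panel 5-6: Δb = 5.6 m, d̄ = (1.46+0.36)/2 = 0.91, v̄ = (0.70+0.43)/2 = 0.565 → q = 5.6×0.91×0.565 = 2.879 m³/s
Q = Σ q = 18.18 m³/s

18.2 m³/s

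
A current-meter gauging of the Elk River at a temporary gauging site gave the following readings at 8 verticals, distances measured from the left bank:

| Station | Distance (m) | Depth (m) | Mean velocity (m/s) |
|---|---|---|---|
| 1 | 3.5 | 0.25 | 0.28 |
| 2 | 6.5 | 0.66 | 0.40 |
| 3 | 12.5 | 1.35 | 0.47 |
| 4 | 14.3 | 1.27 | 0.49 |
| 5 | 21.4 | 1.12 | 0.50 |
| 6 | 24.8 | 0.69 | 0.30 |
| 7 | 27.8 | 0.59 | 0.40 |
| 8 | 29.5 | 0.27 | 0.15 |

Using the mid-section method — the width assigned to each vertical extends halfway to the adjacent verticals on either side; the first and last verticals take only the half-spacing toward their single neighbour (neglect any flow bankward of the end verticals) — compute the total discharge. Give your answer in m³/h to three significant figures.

38600 m³/h

w_1 = (6.5 − 3.5)/2 = 1.5 m; q_1 = 0.28 × 0.25 × 1.5 = 0.1050 m³/s
w_2 = (12.5 − 3.5)/2 = 4.5 m; q_2 = 0.40 × 0.66 × 4.5 = 1.188 m³/s
w_3 = (14.3 − 6.5)/2 = 3.9 m; q_3 = 0.47 × 1.35 × 3.9 = 2.475 m³/s
w_4 = (21.4 − 12.5)/2 = 4.45 m; q_4 = 0.49 × 1.27 × 4.45 = 2.769 m³/s
w_5 = (24.8 − 14.3)/2 = 5.25 m; q_5 = 0.50 × 1.12 × 5.25 = 2.940 m³/s
w_6 = (27.8 − 21.4)/2 = 3.2 m; q_6 = 0.30 × 0.69 × 3.2 = 0.6624 m³/s
w_7 = (29.5 − 24.8)/2 = 2.35 m; q_7 = 0.40 × 0.59 × 2.35 = 0.5546 m³/s
w_8 = (29.5 − 27.8)/2 = 0.85 m; q_8 = 0.15 × 0.27 × 0.85 = 0.03443 m³/s
Q = Σ qᵢ = 10.73 m³/s
= 10.73 × 3600 = 38620 m³/h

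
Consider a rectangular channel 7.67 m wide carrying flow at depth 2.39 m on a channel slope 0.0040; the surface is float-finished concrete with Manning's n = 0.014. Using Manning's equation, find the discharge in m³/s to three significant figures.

107 m³/s

A = b·y = 7.67 × 2.39 = 18.33 m²
P = b + 2y = 7.67 + 2×2.39 = 12.45 m
R = A/P = 18.33/12.45 = 1.472 m
Q = (1/n)·A·R^(2/3)·S^(1/2) = (1/0.014) × 18.33 × 1.472^(2/3) × 0.0040^(1/2) = 107.2 m³/s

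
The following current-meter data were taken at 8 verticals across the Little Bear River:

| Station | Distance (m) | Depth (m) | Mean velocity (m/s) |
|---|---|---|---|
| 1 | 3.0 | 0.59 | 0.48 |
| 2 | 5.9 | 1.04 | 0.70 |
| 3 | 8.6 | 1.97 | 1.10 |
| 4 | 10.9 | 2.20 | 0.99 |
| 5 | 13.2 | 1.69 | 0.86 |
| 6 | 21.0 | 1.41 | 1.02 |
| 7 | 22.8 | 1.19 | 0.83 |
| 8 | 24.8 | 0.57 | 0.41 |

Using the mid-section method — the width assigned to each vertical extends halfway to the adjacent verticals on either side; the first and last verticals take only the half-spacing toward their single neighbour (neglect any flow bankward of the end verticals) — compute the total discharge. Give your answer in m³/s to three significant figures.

29.2 m³/s

w_1 = (5.9 − 3.0)/2 = 1.45 m; q_1 = 0.48 × 0.59 × 1.45 = 0.4106 m³/s
w_2 = (8.6 − 3.0)/2 = 2.8 m; q_2 = 0.70 × 1.04 × 2.8 = 2.038 m³/s
w_3 = (10.9 − 5.9)/2 = 2.5 m; q_3 = 1.10 × 1.97 × 2.5 = 5.418 m³/s
w_4 = (13.2 − 8.6)/2 = 2.3 m; q_4 = 0.99 × 2.20 × 2.3 = 5.009 m³/s
w_5 = (21.0 − 10.9)/2 = 5.05 m; q_5 = 0.86 × 1.69 × 5.05 = 7.340 m³/s
w_6 = (22.8 − 13.2)/2 = 4.8 m; q_6 = 1.02 × 1.41 × 4.8 = 6.903 m³/s
w_7 = (24.8 − 21.0)/2 = 1.9 m; q_7 = 0.83 × 1.19 × 1.9 = 1.877 m³/s
w_8 = (24.8 − 22.8)/2 = 1 m; q_8 = 0.41 × 0.57 × 1 = 0.2337 m³/s
Q = Σ qᵢ = 29.23 m³/s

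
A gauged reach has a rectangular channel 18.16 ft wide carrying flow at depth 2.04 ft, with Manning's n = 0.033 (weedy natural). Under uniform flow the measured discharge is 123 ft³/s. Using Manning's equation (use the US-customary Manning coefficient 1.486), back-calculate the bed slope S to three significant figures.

0.00275

A = b·y = 18.16 × 2.04 = 37.05 ft²
P = b + 2y = 18.16 + 2×2.04 = 22.24 ft
R = A/P = 37.05/22.24 = 1.666 ft
S = (Q·n / (1.486·A·R^(2/3)))² = (123×0.033 / (1.486×37.05×1.405))² = 0.002753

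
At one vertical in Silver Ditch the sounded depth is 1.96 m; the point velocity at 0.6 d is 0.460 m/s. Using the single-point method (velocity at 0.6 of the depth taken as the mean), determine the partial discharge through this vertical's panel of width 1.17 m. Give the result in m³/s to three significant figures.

1.05 m³/s

v̄ = v₀.₆ = 0.460 m/s
q = v̄ × d × w = 0.4600 × 1.96 × 1.17 = 1.055 m³/s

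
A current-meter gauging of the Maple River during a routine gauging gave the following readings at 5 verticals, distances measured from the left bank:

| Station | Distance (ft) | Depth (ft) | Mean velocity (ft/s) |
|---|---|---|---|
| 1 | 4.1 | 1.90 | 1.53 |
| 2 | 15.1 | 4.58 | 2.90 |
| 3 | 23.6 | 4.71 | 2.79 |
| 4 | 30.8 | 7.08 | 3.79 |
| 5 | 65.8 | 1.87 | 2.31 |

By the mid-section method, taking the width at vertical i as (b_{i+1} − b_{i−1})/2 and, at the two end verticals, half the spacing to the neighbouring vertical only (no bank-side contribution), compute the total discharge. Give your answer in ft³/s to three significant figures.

890 ft³/s

w_1 = (15.1 − 4.1)/2 = 5.5 ft; q_1 = 1.53 × 1.90 × 5.5 = 15.99 ft³/s
w_2 = (23.6 − 4.1)/2 = 9.75 ft; q_2 = 2.90 × 4.58 × 9.75 = 129.5 ft³/s
w_3 = (30.8 − 15.1)/2 = 7.85 ft; q_3 = 2.79 × 4.71 × 7.85 = 103.2 ft³/s
w_4 = (65.8 − 23.6)/2 = 21.1 ft; q_4 = 3.79 × 7.08 × 21.1 = 566.2 ft³/s
w_5 = (65.8 − 30.8)/2 = 17.5 ft; q_5 = 2.31 × 1.87 × 17.5 = 75.59 ft³/s
Q = Σ qᵢ = 890.4 ft³/s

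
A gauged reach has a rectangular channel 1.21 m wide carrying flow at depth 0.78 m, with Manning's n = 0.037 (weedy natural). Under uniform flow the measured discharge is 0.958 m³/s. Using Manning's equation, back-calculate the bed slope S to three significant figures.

0.00593

A = b·y = 1.21 × 0.78 = 0.9438 m²
P = b + 2y = 1.21 + 2×0.78 = 2.770 m
R = A/P = 0.9438/2.770 = 0.3407 m
S = (Q·n / (1·A·R^(2/3)))² = (0.958×0.037 / (1×0.9438×0.4878))² = 0.005927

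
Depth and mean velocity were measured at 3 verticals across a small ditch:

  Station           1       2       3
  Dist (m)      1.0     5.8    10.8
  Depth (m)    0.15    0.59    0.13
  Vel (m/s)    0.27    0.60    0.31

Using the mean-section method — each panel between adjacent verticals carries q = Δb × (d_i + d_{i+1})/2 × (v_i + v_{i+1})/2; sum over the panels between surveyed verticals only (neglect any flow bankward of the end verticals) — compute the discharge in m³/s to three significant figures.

Panel 1-2: Δb = 4.8 m, d̄ = (0.15+0.59)/2 = 0.37, v̄ = (0.27+0.60)/2 = 0.435 → q = 4.8×0.37×0.435 = 0.7726 m³/s
Panel 2-3: Δb = 5 m, d̄ = (0.59+0.13)/2 = 0.36, v̄ = (0.60+0.31)/2 = 0.455 → q = 5×0.36×0.455 = 0.8190 m³/s
Q = Σ q = 1.592 m³/s

1.59 m³/s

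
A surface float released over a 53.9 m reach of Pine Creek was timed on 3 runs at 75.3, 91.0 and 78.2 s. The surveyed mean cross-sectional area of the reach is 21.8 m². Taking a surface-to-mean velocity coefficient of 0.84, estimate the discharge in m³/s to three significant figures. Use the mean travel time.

12.1 m³/s

t̄ = (75.3 + 91.0 + 78.2) / 3 = 81.5 s
v_surface = L / t̄ = 53.9 / 81.5 = 0.6613 m/s
v_mean = 0.84 × 0.6613 = 0.5555 m/s
Q = A × v_mean = 21.8 × 0.5555 = 12.11 m³/s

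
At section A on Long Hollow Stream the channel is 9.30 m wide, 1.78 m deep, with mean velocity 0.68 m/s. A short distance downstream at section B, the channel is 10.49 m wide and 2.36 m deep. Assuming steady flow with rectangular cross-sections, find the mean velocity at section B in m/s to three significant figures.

Q = A₁V₁ = (9.30×1.78) × 0.68 = 11.26 m³/s
A₂ = 10.49 × 2.36 = 24.76 m²
V₂ = Q/A₂ = 11.26/24.76 = 0.4547 m/s

0.455 m/s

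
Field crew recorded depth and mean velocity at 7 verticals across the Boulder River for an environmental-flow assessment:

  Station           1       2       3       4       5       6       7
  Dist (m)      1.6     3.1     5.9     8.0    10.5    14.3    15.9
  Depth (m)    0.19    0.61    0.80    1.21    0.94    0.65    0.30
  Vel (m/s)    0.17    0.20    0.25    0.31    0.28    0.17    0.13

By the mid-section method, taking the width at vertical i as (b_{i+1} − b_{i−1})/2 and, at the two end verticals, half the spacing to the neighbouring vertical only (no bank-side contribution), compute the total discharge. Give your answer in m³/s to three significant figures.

w_1 = (3.1 − 1.6)/2 = 0.75 m; q_1 = 0.17 × 0.19 × 0.75 = 0.02423 m³/s
w_2 = (5.9 − 1.6)/2 = 2.15 m; q_2 = 0.20 × 0.61 × 2.15 = 0.2623 m³/s
w_3 = (8.0 − 3.1)/2 = 2.45 m; q_3 = 0.25 × 0.80 × 2.45 = 0.4900 m³/s
w_4 = (10.5 − 5.9)/2 = 2.3 m; q_4 = 0.31 × 1.21 × 2.3 = 0.8627 m³/s
w_5 = (14.3 − 8.0)/2 = 3.15 m; q_5 = 0.28 × 0.94 × 3.15 = 0.8291 m³/s
w_6 = (15.9 − 10.5)/2 = 2.7 m; q_6 = 0.17 × 0.65 × 2.7 = 0.2984 m³/s
w_7 = (15.9 − 14.3)/2 = 0.8 m; q_7 = 0.13 × 0.30 × 0.8 = 0.03120 m³/s
Q = Σ qᵢ = 2.798 m³/s

2.80 m³/s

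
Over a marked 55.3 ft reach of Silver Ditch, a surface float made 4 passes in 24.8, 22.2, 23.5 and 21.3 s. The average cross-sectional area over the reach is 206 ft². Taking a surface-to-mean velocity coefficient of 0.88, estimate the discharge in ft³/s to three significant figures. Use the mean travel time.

437 ft³/s

t̄ = (24.8 + 22.2 + 23.5 + 21.3) / 4 = 22.95 s
v_surface = L / t̄ = 55.3 / 22.95 = 2.410 ft/s
v_mean = 0.88 × 2.410 = 2.120 ft/s
Q = A × v_mean = 206 × 2.120 = 436.8 ft³/s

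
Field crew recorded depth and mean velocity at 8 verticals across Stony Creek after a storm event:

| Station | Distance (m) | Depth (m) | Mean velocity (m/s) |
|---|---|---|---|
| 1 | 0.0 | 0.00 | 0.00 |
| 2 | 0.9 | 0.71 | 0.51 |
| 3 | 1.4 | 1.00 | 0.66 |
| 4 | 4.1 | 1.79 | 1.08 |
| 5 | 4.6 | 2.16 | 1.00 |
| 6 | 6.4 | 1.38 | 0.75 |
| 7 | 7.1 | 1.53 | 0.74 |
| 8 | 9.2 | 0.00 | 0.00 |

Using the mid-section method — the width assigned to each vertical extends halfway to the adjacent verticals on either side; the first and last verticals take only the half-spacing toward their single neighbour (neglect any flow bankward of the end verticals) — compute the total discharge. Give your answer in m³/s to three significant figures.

w_2 = (1.4 − 0.0)/2 = 0.7 m; q_2 = 0.51 × 0.71 × 0.7 = 0.2535 m³/s
w_3 = (4.1 − 0.9)/2 = 1.6 m; q_3 = 0.66 × 1.00 × 1.6 = 1.056 m³/s
w_4 = (4.6 − 1.4)/2 = 1.6 m; q_4 = 1.08 × 1.79 × 1.6 = 3.093 m³/s
w_5 = (6.4 − 4.1)/2 = 1.15 m; q_5 = 1.00 × 2.16 × 1.15 = 2.484 m³/s
w_6 = (7.1 − 4.6)/2 = 1.25 m; q_6 = 0.75 × 1.38 × 1.25 = 1.294 m³/s
w_7 = (9.2 − 6.4)/2 = 1.4 m; q_7 = 0.74 × 1.53 × 1.4 = 1.585 m³/s
Stations 1, 8 contribute zero (depth or velocity is 0).
Q = Σ qᵢ = 9.765 m³/s

9.77 m³/s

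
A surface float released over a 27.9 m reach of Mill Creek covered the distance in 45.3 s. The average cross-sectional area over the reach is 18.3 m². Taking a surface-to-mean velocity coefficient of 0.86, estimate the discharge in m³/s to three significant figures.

9.69 m³/s

v_surface = L / t̄ = 27.9 / 45.3 = 0.6159 m/s
v_mean = 0.86 × 0.6159 = 0.5297 m/s
Q = A × v_mean = 18.3 × 0.5297 = 9.693 m³/s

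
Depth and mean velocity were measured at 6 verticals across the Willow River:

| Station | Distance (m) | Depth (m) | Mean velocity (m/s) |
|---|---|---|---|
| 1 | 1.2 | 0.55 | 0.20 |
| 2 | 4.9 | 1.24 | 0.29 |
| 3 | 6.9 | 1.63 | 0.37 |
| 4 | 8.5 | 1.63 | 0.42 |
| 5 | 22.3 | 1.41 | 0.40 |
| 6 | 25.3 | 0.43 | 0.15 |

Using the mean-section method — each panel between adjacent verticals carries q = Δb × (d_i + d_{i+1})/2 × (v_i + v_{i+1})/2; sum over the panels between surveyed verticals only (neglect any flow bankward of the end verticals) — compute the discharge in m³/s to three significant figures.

12.1 m³/s

Panel 1-2: Δb = 3.7 m, d̄ = (0.55+1.24)/2 = 0.895, v̄ = (0.20+0.29)/2 = 0.245 → q = 3.7×0.895×0.245 = 0.8113 m³/s
Panel 2-3: Δb = 2 m, d̄ = (1.24+1.63)/2 = 1.435, v̄ = (0.29+0.37)/2 = 0.33 → q = 2×1.435×0.33 = 0.9471 m³/s
Panel 3-4: Δb = 1.6 m, d̄ = (1.63+1.63)/2 = 1.63, v̄ = (0.37+0.42)/2 = 0.395 → q = 1.6×1.63×0.395 = 1.030 m³/s
Panel 4-5: Δb = 13.8 m, d̄ = (1.63+1.41)/2 = 1.52, v̄ = (0.42+0.40)/2 = 0.41 → q = 13.8×1.52×0.41 = 8.600 m³/s
Panel 5-6: Δb = 3 m, d̄ = (1.41+0.43)/2 = 0.92, v̄ = (0.40+0.15)/2 = 0.275 → q = 3×0.92×0.275 = 0.7590 m³/s
Q = Σ q = 12.15 m³/s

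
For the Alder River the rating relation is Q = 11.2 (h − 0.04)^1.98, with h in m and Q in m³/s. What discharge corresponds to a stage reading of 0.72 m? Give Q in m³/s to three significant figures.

5.22 m³/s

Q = 11.2 × (0.72 − 0.04)^1.98 = 11.2 × 0.68^1.98 = 5.219 m³/s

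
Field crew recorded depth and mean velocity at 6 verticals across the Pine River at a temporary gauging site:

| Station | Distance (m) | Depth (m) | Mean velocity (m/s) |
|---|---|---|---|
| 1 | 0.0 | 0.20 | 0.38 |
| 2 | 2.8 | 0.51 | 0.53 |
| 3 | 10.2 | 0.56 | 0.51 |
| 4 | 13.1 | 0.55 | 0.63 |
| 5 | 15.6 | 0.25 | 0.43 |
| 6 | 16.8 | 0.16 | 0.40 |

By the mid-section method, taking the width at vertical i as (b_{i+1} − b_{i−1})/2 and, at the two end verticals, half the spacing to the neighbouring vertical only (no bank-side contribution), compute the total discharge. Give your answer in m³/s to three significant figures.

w_1 = (2.8 − 0.0)/2 = 1.4 m; q_1 = 0.38 × 0.20 × 1.4 = 0.1064 m³/s
w_2 = (10.2 − 0.0)/2 = 5.1 m; q_2 = 0.53 × 0.51 × 5.1 = 1.379 m³/s
w_3 = (13.1 − 2.8)/2 = 5.15 m; q_3 = 0.51 × 0.56 × 5.15 = 1.471 m³/s
w_4 = (15.6 − 10.2)/2 = 2.7 m; q_4 = 0.63 × 0.55 × 2.7 = 0.9356 m³/s
w_5 = (16.8 − 13.1)/2 = 1.85 m; q_5 = 0.43 × 0.25 × 1.85 = 0.1989 m³/s
w_6 = (16.8 − 15.6)/2 = 0.6 m; q_6 = 0.40 × 0.16 × 0.6 = 0.03840 m³/s
Q = Σ qᵢ = 4.129 m³/s

4.13 m³/s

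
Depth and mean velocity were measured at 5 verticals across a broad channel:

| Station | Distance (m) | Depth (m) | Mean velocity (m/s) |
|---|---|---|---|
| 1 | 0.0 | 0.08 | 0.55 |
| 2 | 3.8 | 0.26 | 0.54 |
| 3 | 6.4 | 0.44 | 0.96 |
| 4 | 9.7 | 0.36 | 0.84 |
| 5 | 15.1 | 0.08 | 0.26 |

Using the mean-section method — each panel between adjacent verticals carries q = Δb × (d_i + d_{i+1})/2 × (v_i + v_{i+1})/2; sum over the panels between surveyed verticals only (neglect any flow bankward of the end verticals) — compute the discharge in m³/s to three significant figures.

Panel 1-2: Δb = 3.8 m, d̄ = (0.08+0.26)/2 = 0.17, v̄ = (0.55+0.54)/2 = 0.545 → q = 3.8×0.17×0.545 = 0.3521 m³/s
Panel 2-3: Δb = 2.6 m, d̄ = (0.26+0.44)/2 = 0.35, v̄ = (0.54+0.96)/2 = 0.75 → q = 2.6×0.35×0.75 = 0.6825 m³/s
Panel 3-4: Δb = 3.3 m, d̄ = (0.44+0.36)/2 = 0.4, v̄ = (0.96+0.84)/2 = 0.9 → q = 3.3×0.4×0.9 = 1.188 m³/s
Panel 4-5: Δb = 5.4 m, d̄ = (0.36+0.08)/2 = 0.22, v̄ = (0.84+0.26)/2 = 0.55 → q = 5.4×0.22×0.55 = 0.6534 m³/s
Q = Σ q = 2.876 m³/s

2.88 m³/s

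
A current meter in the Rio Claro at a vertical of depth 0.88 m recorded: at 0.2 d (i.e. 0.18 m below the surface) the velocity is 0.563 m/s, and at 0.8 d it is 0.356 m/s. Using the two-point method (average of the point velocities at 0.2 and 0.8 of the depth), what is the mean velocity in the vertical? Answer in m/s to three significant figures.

0.460 m/s

v̄ = (0.563 + 0.356) / 2 = 0.4595 m/s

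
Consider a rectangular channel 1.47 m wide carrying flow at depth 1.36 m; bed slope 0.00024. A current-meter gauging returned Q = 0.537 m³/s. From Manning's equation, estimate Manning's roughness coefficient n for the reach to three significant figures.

A = b·y = 1.47 × 1.36 = 1.999 m²
P = b + 2y = 1.47 + 2×1.36 = 4.190 m
R = A/P = 1.999/4.190 = 0.4771 m
n = (1/Q)·A·R^(2/3)·S^(1/2) = (1/0.537) × 1.999 × 0.6106 × 0.01549 = 0.03522

0.0352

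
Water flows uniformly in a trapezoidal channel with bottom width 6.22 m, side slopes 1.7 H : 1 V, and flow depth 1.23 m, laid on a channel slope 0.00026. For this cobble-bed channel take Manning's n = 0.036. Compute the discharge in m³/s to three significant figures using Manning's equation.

A = (b + z·y)·y = (6.22 + 1.7×1.23)×1.23 = 10.22 m²
P = b + 2y√(1+z²) = 6.22 + 2×1.23×√(1+1.7²) = 11.07 m
R = A/P = 10.22/11.07 = 0.9233 m
Q = (1/n)·A·R^(2/3)·S^(1/2) = (1/0.036) × 10.22 × 0.9233^(2/3) × 0.00026^(1/2) = 4.341 m³/s

4.34 m³/s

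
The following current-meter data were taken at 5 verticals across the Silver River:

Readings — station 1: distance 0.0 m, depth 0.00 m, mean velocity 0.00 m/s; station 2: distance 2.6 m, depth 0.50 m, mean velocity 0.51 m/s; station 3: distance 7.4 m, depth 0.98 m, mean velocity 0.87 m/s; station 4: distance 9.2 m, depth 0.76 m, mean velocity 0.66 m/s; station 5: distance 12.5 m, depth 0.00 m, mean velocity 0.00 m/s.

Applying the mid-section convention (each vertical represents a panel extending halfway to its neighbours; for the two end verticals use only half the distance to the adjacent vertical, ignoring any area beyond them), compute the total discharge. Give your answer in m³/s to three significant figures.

5.04 m³/s

w_2 = (7.4 − 0.0)/2 = 3.7 m; q_2 = 0.51 × 0.50 × 3.7 = 0.9435 m³/s
w_3 = (9.2 − 2.6)/2 = 3.3 m; q_3 = 0.87 × 0.98 × 3.3 = 2.814 m³/s
w_4 = (12.5 − 7.4)/2 = 2.55 m; q_4 = 0.66 × 0.76 × 2.55 = 1.279 m³/s
Stations 1, 5 contribute zero (depth or velocity is 0).
Q = Σ qᵢ = 5.036 m³/s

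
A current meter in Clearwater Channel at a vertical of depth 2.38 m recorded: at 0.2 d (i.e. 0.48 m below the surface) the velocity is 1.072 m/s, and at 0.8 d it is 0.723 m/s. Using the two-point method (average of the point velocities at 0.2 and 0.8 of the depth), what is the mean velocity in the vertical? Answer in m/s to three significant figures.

v̄ = (1.072 + 0.723) / 2 = 0.8975 m/s

0.898 m/s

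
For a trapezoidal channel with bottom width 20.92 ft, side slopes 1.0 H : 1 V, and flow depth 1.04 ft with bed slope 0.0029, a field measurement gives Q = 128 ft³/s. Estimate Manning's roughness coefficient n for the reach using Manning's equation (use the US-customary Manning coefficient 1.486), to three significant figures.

0.0139

A = (b + z·y)·y = (20.92 + 1.0×1.04)×1.04 = 22.84 ft²
P = b + 2y√(1+z²) = 20.92 + 2×1.04×√(1+1.0²) = 23.86 ft
R = A/P = 22.84/23.86 = 0.9571 ft
n = (1.486/Q)·A·R^(2/3)·S^(1/2) = (1.486/128) × 22.84 × 0.9712 × 0.05385 = 0.01387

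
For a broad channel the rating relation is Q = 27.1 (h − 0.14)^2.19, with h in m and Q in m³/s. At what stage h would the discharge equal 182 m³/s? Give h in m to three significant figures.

h − h₀ = (Q/C)^(1/b) = (182/27.1)^(1/2.19) = 2.386 m
h = 0.14 + 2.386 = 2.526 m

2.53 m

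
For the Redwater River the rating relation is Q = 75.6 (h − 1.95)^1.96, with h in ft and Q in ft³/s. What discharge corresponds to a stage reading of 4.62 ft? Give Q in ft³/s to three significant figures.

518 ft³/s

Q = 75.6 × (4.62 − 1.95)^1.96 = 75.6 × 2.67^1.96 = 518.2 ft³/s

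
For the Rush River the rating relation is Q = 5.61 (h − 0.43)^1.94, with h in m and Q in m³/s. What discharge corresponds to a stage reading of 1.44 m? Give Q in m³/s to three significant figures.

5.72 m³/s

Q = 5.61 × (1.44 − 0.43)^1.94 = 5.61 × 1.01^1.94 = 5.719 m³/s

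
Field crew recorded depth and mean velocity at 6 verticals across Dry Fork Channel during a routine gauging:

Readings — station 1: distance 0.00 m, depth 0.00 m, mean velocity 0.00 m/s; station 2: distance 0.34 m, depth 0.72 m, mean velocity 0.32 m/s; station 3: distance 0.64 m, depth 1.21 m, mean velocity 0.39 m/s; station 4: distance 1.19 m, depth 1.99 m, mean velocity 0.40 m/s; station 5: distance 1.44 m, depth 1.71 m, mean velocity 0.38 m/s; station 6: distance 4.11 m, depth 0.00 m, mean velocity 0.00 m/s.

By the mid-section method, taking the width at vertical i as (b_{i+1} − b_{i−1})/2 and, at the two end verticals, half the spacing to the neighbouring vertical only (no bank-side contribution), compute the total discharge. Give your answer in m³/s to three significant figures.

1.54 m³/s

w_2 = (0.64 − 0.00)/2 = 0.32 m; q_2 = 0.32 × 0.72 × 0.32 = 0.07373 m³/s
w_3 = (1.19 − 0.34)/2 = 0.425 m; q_3 = 0.39 × 1.21 × 0.425 = 0.2006 m³/s
w_4 = (1.44 − 0.64)/2 = 0.4 m; q_4 = 0.40 × 1.99 × 0.4 = 0.3184 m³/s
w_5 = (4.11 − 1.19)/2 = 1.46 m; q_5 = 0.38 × 1.71 × 1.46 = 0.9487 m³/s
Stations 1, 6 contribute zero (depth or velocity is 0).
Q = Σ qᵢ = 1.541 m³/s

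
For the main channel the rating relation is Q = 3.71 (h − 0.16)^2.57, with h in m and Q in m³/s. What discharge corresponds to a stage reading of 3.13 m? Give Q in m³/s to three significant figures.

Q = 3.71 × (3.13 − 0.16)^2.57 = 3.71 × 2.97^2.57 = 60.86 m³/s

60.9 m³/s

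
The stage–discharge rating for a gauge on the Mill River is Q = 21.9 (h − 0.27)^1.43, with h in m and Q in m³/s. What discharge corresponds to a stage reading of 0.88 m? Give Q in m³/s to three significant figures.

Q = 21.9 × (0.88 − 0.27)^1.43 = 21.9 × 0.61^1.43 = 10.80 m³/s

10.8 m³/s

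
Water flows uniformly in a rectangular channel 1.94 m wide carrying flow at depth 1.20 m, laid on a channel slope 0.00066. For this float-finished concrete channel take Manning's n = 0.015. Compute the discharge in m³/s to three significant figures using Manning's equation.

A = b·y = 1.94 × 1.20 = 2.328 m²
P = b + 2y = 1.94 + 2×1.20 = 4.340 m
R = A/P = 2.328/4.340 = 0.5364 m
Q = (1/n)·A·R^(2/3)·S^(1/2) = (1/0.015) × 2.328 × 0.5364^(2/3) × 0.00066^(1/2) = 2.632 m³/s

2.63 m³/s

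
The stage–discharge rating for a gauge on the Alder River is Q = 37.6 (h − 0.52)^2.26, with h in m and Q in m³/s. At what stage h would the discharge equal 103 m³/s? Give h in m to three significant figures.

h − h₀ = (Q/C)^(1/b) = (103/37.6)^(1/2.26) = 1.562 m
h = 0.52 + 1.562 = 2.082 m

2.08 m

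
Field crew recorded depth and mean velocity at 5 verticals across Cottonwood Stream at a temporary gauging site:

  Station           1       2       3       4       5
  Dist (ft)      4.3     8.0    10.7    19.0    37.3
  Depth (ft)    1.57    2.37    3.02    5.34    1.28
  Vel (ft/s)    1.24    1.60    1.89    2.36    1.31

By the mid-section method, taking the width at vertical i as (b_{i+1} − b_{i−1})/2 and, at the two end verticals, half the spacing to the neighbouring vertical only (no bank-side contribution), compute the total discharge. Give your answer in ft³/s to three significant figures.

w_1 = (8.0 − 4.3)/2 = 1.85 ft; q_1 = 1.24 × 1.57 × 1.85 = 3.602 ft³/s
w_2 = (10.7 − 4.3)/2 = 3.2 ft; q_2 = 1.60 × 2.37 × 3.2 = 12.13 ft³/s
w_3 = (19.0 − 8.0)/2 = 5.5 ft; q_3 = 1.89 × 3.02 × 5.5 = 31.39 ft³/s
w_4 = (37.3 − 10.7)/2 = 13.3 ft; q_4 = 2.36 × 5.34 × 13.3 = 167.6 ft³/s
w_5 = (37.3 − 19.0)/2 = 9.15 ft; q_5 = 1.31 × 1.28 × 9.15 = 15.34 ft³/s
Q = Σ qᵢ = 230.1 ft³/s

230 ft³/s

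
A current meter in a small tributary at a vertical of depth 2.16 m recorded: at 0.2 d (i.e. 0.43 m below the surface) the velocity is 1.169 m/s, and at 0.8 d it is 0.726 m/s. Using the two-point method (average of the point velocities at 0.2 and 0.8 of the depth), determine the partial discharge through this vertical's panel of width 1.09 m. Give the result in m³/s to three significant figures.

v̄ = (1.169 + 0.726) / 2 = 0.9475 m/s
q = v̄ × d × w = 0.9475 × 2.16 × 1.09 = 2.231 m³/s

2.23 m³/s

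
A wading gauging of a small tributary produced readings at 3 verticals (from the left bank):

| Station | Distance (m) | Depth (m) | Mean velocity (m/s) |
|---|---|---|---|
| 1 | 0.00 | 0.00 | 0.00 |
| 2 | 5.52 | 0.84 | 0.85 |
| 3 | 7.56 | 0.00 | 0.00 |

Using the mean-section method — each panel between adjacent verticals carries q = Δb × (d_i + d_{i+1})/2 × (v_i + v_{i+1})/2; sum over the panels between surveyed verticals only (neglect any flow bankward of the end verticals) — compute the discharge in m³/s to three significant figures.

1.35 m³/s

Panel 1-2: Δb = 5.52 m, d̄ = (0.00+0.84)/2 = 0.42, v̄ = (0.00+0.85)/2 = 0.425 → q = 5.52×0.42×0.425 = 0.9853 m³/s
Panel 2-3: Δb = 2.04 m, d̄ = (0.84+0.00)/2 = 0.42, v̄ = (0.85+0.00)/2 = 0.425 → q = 2.04×0.42×0.425 = 0.3641 m³/s
Q = Σ q = 1.349 m³/s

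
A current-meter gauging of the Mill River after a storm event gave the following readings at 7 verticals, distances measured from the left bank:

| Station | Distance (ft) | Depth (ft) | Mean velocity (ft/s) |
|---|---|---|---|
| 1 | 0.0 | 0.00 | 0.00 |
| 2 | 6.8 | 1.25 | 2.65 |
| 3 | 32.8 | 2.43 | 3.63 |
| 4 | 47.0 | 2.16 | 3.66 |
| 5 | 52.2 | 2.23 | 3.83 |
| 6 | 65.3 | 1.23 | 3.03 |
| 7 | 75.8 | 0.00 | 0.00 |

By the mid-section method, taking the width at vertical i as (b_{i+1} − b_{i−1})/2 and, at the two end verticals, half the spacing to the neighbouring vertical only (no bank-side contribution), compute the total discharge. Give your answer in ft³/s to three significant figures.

430 ft³/s

w_2 = (32.8 − 0.0)/2 = 16.4 ft; q_2 = 2.65 × 1.25 × 16.4 = 54.33 ft³/s
w_3 = (47.0 − 6.8)/2 = 20.1 ft; q_3 = 3.63 × 2.43 × 20.1 = 177.3 ft³/s
w_4 = (52.2 − 32.8)/2 = 9.7 ft; q_4 = 3.66 × 2.16 × 9.7 = 76.68 ft³/s
w_5 = (65.3 − 47.0)/2 = 9.15 ft; q_5 = 3.83 × 2.23 × 9.15 = 78.15 ft³/s
w_6 = (75.8 − 52.2)/2 = 11.8 ft; q_6 = 3.03 × 1.23 × 11.8 = 43.98 ft³/s
Stations 1, 7 contribute zero (depth or velocity is 0).
Q = Σ qᵢ = 430.4 ft³/s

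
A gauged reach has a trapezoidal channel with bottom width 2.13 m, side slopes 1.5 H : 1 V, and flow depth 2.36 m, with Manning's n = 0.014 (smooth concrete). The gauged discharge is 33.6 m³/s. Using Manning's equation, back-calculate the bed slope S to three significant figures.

0.000910

A = (b + z·y)·y = (2.13 + 1.5×2.36)×2.36 = 13.38 m²
P = b + 2y√(1+z²) = 2.13 + 2×2.36×√(1+1.5²) = 10.64 m
R = A/P = 13.38/10.64 = 1.258 m
S = (Q·n / (1·A·R^(2/3)))² = (33.6×0.014 / (1×13.38×1.165))² = 0.0009102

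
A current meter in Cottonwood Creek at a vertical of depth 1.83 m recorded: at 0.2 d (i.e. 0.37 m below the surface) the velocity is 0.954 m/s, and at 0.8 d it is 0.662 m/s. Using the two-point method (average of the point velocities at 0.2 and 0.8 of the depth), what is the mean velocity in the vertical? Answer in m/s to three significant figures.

v̄ = (0.954 + 0.662) / 2 = 0.8080 m/s

0.808 m/s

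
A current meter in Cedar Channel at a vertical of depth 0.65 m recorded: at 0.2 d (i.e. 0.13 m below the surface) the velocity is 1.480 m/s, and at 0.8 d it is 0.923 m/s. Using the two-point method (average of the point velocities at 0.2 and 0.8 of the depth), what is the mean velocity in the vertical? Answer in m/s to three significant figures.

v̄ = (1.480 + 0.923) / 2 = 1.202 m/s

1.20 m/s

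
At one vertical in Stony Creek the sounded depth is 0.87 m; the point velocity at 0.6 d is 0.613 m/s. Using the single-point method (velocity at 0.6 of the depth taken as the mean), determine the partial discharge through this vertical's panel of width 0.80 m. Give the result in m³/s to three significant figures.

0.427 m³/s

v̄ = v₀.₆ = 0.613 m/s
q = v̄ × d × w = 0.6130 × 0.87 × 0.80 = 0.4266 m³/s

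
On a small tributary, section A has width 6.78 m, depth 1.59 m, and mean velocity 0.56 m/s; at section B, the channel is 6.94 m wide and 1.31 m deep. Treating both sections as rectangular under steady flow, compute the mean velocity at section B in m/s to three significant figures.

Q = A₁V₁ = (6.78×1.59) × 0.56 = 6.037 m³/s
A₂ = 6.94 × 1.31 = 9.091 m²
V₂ = Q/A₂ = 6.037/9.091 = 0.6640 m/s

0.664 m/s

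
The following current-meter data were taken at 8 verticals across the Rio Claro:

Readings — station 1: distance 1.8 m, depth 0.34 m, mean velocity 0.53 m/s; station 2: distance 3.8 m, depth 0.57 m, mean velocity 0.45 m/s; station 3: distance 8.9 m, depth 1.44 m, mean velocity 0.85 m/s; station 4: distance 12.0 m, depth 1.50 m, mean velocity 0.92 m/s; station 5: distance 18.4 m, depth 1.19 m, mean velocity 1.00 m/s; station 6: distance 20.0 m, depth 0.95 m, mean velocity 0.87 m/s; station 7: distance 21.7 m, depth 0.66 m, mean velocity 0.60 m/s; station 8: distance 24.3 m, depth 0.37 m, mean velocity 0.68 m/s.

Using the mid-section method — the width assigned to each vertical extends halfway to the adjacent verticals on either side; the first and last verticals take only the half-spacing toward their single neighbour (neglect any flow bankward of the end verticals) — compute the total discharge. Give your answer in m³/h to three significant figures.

71900 m³/h

w_1 = (3.8 − 1.8)/2 = 1 m; q_1 = 0.53 × 0.34 × 1 = 0.1802 m³/s
w_2 = (8.9 − 1.8)/2 = 3.55 m; q_2 = 0.45 × 0.57 × 3.55 = 0.9106 m³/s
w_3 = (12.0 − 3.8)/2 = 4.1 m; q_3 = 0.85 × 1.44 × 4.1 = 5.018 m³/s
w_4 = (18.4 − 8.9)/2 = 4.75 m; q_4 = 0.92 × 1.50 × 4.75 = 6.555 m³/s
w_5 = (20.0 − 12.0)/2 = 4 m; q_5 = 1.00 × 1.19 × 4 = 4.760 m³/s
w_6 = (21.7 − 18.4)/2 = 1.65 m; q_6 = 0.87 × 0.95 × 1.65 = 1.364 m³/s
w_7 = (24.3 − 20.0)/2 = 2.15 m; q_7 = 0.60 × 0.66 × 2.15 = 0.8514 m³/s
w_8 = (24.3 − 21.7)/2 = 1.3 m; q_8 = 0.68 × 0.37 × 1.3 = 0.3271 m³/s
Q = Σ qᵢ = 19.97 m³/s
= 19.97 × 3600 = 71880 m³/h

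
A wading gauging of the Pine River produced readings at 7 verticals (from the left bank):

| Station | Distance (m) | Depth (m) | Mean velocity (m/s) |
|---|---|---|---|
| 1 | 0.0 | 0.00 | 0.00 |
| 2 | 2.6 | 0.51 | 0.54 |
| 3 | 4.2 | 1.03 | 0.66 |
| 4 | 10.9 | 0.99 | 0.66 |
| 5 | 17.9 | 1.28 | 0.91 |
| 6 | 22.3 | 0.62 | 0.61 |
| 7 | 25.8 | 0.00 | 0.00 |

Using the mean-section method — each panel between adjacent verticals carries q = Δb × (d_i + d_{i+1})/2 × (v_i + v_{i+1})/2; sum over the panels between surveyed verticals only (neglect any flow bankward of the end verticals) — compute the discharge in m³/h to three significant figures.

54500 m³/h

Panel 1-2: Δb = 2.6 m, d̄ = (0.00+0.51)/2 = 0.255, v̄ = (0.00+0.54)/2 = 0.27 → q = 2.6×0.255×0.27 = 0.1790 m³/s
Panel 2-3: Δb = 1.6 m, d̄ = (0.51+1.03)/2 = 0.77, v̄ = (0.54+0.66)/2 = 0.6 → q = 1.6×0.77×0.6 = 0.7392 m³/s
Panel 3-4: Δb = 6.7 m, d̄ = (1.03+0.99)/2 = 1.01, v̄ = (0.66+0.66)/2 = 0.66 → q = 6.7×1.01×0.66 = 4.466 m³/s
Panel 4-5: Δb = 7 m, d̄ = (0.99+1.28)/2 = 1.135, v̄ = (0.66+0.91)/2 = 0.785 → q = 7×1.135×0.785 = 6.237 m³/s
Panel 5-6: Δb = 4.4 m, d̄ = (1.28+0.62)/2 = 0.95, v̄ = (0.91+0.61)/2 = 0.76 → q = 4.4×0.95×0.76 = 3.177 m³/s
Panel 6-7: Δb = 3.5 m, d̄ = (0.62+0.00)/2 = 0.31, v̄ = (0.61+0.00)/2 = 0.305 → q = 3.5×0.31×0.305 = 0.3309 m³/s
Q = Σ q = 15.13 m³/s
= 15.13 × 3600 = 54460 m³/h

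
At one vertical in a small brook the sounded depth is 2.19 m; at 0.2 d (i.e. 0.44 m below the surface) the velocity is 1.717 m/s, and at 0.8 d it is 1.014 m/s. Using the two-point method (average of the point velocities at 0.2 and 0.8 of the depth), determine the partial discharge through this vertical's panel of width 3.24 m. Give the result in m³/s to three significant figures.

9.69 m³/s

v̄ = (1.717 + 1.014) / 2 = 1.366 m/s
q = v̄ × d × w = 1.366 × 2.19 × 3.24 = 9.689 m³/s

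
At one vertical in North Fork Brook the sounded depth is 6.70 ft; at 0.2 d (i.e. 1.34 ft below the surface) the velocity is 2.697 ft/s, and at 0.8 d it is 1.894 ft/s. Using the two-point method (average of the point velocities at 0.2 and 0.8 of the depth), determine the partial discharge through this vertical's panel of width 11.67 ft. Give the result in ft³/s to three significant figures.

v̄ = (2.697 + 1.894) / 2 = 2.296 ft/s
q = v̄ × d × w = 2.296 × 6.70 × 11.67 = 179.5 ft³/s

179 ft³/s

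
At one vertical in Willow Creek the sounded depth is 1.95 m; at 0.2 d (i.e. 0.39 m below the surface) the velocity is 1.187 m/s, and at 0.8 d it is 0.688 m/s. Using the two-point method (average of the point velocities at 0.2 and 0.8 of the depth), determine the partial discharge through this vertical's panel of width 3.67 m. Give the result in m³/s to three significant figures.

v̄ = (1.187 + 0.688) / 2 = 0.9375 m/s
q = v̄ × d × w = 0.9375 × 1.95 × 3.67 = 6.709 m³/s

6.71 m³/s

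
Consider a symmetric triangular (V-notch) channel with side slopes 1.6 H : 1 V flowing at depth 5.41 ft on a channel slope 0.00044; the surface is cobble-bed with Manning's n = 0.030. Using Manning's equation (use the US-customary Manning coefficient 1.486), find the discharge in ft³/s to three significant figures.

84.6 ft³/s

A = z·y² = 1.6×5.41² = 46.83 ft²
P = 2y√(1+z²) = 2×5.41×√(1+1.6²) = 20.42 ft
R = A/P = 46.83/20.42 = 2.294 ft
Q = (1.486/n)·A·R^(2/3)·S^(1/2) = (1.486/0.030) × 46.83 × 2.294^(2/3) × 0.00044^(1/2) = 84.63 ft³/s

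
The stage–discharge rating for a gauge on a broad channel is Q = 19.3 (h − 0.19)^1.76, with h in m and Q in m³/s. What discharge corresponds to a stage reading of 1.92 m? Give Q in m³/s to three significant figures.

50.6 m³/s

Q = 19.3 × (1.92 − 0.19)^1.76 = 19.3 × 1.73^1.76 = 50.64 m³/s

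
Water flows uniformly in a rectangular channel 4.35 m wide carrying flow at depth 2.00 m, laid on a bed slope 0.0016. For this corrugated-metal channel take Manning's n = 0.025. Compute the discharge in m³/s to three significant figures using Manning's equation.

A = b·y = 4.35 × 2.00 = 8.700 m²
P = b + 2y = 4.35 + 2×2.00 = 8.350 m
R = A/P = 8.700/8.350 = 1.042 m
Q = (1/n)·A·R^(2/3)·S^(1/2) = (1/0.025) × 8.700 × 1.042^(2/3) × 0.0016^(1/2) = 14.31 m³/s

14.3 m³/s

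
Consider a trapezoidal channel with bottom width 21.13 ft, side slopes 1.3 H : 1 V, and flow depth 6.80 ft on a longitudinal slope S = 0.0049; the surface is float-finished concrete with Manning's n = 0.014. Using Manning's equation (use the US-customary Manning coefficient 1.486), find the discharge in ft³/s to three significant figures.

A = (b + z·y)·y = (21.13 + 1.3×6.80)×6.80 = 203.8 ft²
P = b + 2y√(1+z²) = 21.13 + 2×6.80×√(1+1.3²) = 43.44 ft
R = A/P = 203.8/43.44 = 4.692 ft
Q = (1.486/n)·A·R^(2/3)·S^(1/2) = (1.486/0.014) × 203.8 × 4.692^(2/3) × 0.0049^(1/2) = 4244 ft³/s

4240 ft³/s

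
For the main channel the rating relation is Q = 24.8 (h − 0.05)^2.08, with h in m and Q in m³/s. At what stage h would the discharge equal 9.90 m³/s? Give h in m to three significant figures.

0.693 m

h − h₀ = (Q/C)^(1/b) = (9.90/24.8)^(1/2.08) = 0.6431 m
h = 0.05 + 0.6431 = 0.6931 m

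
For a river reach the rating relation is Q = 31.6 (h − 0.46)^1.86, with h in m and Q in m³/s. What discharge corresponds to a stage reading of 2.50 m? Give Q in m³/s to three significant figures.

Q = 31.6 × (2.50 − 0.46)^1.86 = 31.6 × 2.04^1.86 = 119.0 m³/s

119 m³/s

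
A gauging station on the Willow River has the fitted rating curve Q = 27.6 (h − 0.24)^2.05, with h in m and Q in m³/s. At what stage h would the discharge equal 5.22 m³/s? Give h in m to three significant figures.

h − h₀ = (Q/C)^(1/b) = (5.22/27.6)^(1/2.05) = 0.4438 m
h = 0.24 + 0.4438 = 0.6838 m

0.684 m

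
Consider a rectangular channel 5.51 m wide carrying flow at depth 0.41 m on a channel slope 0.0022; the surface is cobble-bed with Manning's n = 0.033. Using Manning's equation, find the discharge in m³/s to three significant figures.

1.62 m³/s

A = b·y = 5.51 × 0.41 = 2.259 m²
P = b + 2y = 5.51 + 2×0.41 = 6.330 m
R = A/P = 2.259/6.330 = 0.3569 m
Q = (1/n)·A·R^(2/3)·S^(1/2) = (1/0.033) × 2.259 × 0.3569^(2/3) × 0.0022^(1/2) = 1.616 m³/s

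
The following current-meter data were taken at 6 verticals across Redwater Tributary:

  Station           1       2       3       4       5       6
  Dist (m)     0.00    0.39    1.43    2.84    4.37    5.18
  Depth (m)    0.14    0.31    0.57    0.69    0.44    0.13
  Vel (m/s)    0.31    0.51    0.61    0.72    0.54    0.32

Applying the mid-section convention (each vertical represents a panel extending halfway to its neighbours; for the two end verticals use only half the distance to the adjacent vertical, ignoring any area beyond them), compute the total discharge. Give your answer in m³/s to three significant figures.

1.57 m³/s

w_1 = (0.39 − 0.00)/2 = 0.195 m; q_1 = 0.31 × 0.14 × 0.195 = 0.008463 m³/s
w_2 = (1.43 − 0.00)/2 = 0.715 m; q_2 = 0.51 × 0.31 × 0.715 = 0.1130 m³/s
w_3 = (2.84 − 0.39)/2 = 1.225 m; q_3 = 0.61 × 0.57 × 1.225 = 0.4259 m³/s
w_4 = (4.37 − 1.43)/2 = 1.47 m; q_4 = 0.72 × 0.69 × 1.47 = 0.7303 m³/s
w_5 = (5.18 − 2.84)/2 = 1.17 m; q_5 = 0.54 × 0.44 × 1.17 = 0.2780 m³/s
w_6 = (5.18 − 4.37)/2 = 0.405 m; q_6 = 0.32 × 0.13 × 0.405 = 0.01685 m³/s
Q = Σ qᵢ = 1.573 m³/s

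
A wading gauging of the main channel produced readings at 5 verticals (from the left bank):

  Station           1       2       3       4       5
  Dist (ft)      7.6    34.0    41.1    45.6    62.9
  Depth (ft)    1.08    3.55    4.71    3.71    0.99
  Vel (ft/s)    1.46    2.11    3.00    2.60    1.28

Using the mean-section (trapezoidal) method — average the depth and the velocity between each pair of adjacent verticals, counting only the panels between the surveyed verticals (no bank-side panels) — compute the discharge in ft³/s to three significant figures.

316 ft³/s

Panel 1-2: Δb = 26.4 ft, d̄ = (1.08+3.55)/2 = 2.315, v̄ = (1.46+2.11)/2 = 1.785 → q = 26.4×2.315×1.785 = 109.1 ft³/s
Panel 2-3: Δb = 7.1 ft, d̄ = (3.55+4.71)/2 = 4.13, v̄ = (2.11+3.00)/2 = 2.555 → q = 7.1×4.13×2.555 = 74.92 ft³/s
Panel 3-4: Δb = 4.5 ft, d̄ = (4.71+3.71)/2 = 4.21, v̄ = (3.00+2.60)/2 = 2.8 → q = 4.5×4.21×2.8 = 53.05 ft³/s
Panel 4-5: Δb = 17.3 ft, d̄ = (3.71+0.99)/2 = 2.35, v̄ = (2.60+1.28)/2 = 1.94 → q = 17.3×2.35×1.94 = 78.87 ft³/s
Q = Σ q = 315.9 ft³/s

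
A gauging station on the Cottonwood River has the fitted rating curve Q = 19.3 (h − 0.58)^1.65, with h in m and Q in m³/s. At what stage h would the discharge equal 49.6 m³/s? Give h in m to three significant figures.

2.35 m

h − h₀ = (Q/C)^(1/b) = (49.6/19.3)^(1/1.65) = 1.772 m
h = 0.58 + 1.772 = 2.352 m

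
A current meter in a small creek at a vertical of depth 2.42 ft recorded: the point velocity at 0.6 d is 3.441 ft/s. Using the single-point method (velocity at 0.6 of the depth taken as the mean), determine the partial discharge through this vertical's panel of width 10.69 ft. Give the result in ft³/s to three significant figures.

89.0 ft³/s

v̄ = v₀.₆ = 3.441 ft/s
q = v̄ × d × w = 3.441 × 2.42 × 10.69 = 89.02 ft³/s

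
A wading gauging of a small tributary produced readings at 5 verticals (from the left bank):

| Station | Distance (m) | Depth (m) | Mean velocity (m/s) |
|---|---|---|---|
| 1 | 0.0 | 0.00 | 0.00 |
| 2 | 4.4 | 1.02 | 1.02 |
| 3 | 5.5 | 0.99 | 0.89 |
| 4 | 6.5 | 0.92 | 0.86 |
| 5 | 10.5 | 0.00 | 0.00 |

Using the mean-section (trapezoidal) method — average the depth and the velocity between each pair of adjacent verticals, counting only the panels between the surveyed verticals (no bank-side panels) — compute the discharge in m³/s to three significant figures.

3.83 m³/s

Panel 1-2: Δb = 4.4 m, d̄ = (0.00+1.02)/2 = 0.51, v̄ = (0.00+1.02)/2 = 0.51 → q = 4.4×0.51×0.51 = 1.144 m³/s
Panel 2-3: Δb = 1.1 m, d̄ = (1.02+0.99)/2 = 1.005, v̄ = (1.02+0.89)/2 = 0.955 → q = 1.1×1.005×0.955 = 1.056 m³/s
Panel 3-4: Δb = 1 m, d̄ = (0.99+0.92)/2 = 0.955, v̄ = (0.89+0.86)/2 = 0.875 → q = 1×0.955×0.875 = 0.8356 m³/s
Panel 4-5: Δb = 4 m, d̄ = (0.92+0.00)/2 = 0.46, v̄ = (0.86+0.00)/2 = 0.43 → q = 4×0.46×0.43 = 0.7912 m³/s
Q = Σ q = 3.827 m³/s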